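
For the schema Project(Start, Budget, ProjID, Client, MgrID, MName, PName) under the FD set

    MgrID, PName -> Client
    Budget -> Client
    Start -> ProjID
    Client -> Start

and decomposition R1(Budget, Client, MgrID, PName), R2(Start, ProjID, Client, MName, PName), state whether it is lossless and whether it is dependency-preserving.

lossy but dependency-preserving

Lossless test: (Client, PName)⁺ = {Start, ProjID, Client, PName}, which is a superkey of neither fragment — lossy.
Dependency preservation: every FD's attributes lie within a single fragment, so each can be enforced locally — preserved.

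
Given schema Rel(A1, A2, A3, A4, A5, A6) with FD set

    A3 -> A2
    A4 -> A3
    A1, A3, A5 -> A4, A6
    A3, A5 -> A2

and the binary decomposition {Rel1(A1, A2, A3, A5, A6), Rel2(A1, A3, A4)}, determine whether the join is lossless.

No

Common attributes: Rel1 ∩ Rel2 = {A1, A3}.
Closure of {A1, A3}: A3 → A2 applies, adding A2. So (A1, A3)⁺ = {A1, A2, A3}.
The closure contains neither all of Rel1 = {A1, A2, A3, A5, A6} nor all of Rel2 = {A1, A3, A4}, so the common attributes are not a superkey of either fragment. The join is lossy.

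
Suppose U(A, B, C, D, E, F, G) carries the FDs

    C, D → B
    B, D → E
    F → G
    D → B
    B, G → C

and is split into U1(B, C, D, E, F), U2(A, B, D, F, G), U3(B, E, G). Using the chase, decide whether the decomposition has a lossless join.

Chase test. Columns are A, B, C, D, E, F, G; row i has aⱼ where attribute j ∈ Ui, else bᵢⱼ.
Initial tableau (one row per fragment):
  row 1: b11 a2 a3 a4 a5 a6 b17
  row 2: a1 a2 b23 a4 b25 a6 a7
  row 3: b31 a2 b33 b34 a5 b36 a7
Rows 1 and 2 agree on B, D; apply B, D→E and equate their E entries.
Rows 1 and 2 agree on F; apply F→G and equate their G entries.
Rows 1 and 2 agree on B, G; apply B, G→C and equate their C entries.
Rows 1 and 3 agree on B, G; apply B, G→C and equate their C entries.
Row 2 is now all distinguished symbols — the join is lossless.

Yes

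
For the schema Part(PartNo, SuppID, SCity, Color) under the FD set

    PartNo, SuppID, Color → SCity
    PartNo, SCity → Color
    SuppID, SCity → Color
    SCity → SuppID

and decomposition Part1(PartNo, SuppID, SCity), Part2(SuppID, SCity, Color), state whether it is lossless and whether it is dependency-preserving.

lossless but not dependency-preserving

Lossless test: (SuppID, SCity)⁺ = {SuppID, SCity, Color}, which contains all of one fragment — lossless.
Dependency preservation: the restricted closure of {PartNo, SuppID, Color} across the fragments never reaches {SCity}, so PartNo, SuppID, Color → SCity cannot be enforced without a join — not preserved.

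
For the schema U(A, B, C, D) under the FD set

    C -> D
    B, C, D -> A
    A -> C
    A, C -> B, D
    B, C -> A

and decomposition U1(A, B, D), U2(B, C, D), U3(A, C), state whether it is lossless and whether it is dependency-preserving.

lossless but not dependency-preserving

Lossless test (chase): Rows 2 and 3 agree on C; apply C→D and equate their D entries. Rows 1 and 3 agree on A; apply A→C and equate their C entries. Rows 1 and 3 agree on A, C; apply A, C→B, D and equate their B, D entries. Rows 1 and 2 agree on B, C; apply B, C→A and equate their A entries. Row 1 is now all distinguished symbols — the join is lossless.
Dependency preservation: the restricted closure of {B, C, D} across the fragments never reaches {A}, so B, C, D → A cannot be enforced without a join — not preserved.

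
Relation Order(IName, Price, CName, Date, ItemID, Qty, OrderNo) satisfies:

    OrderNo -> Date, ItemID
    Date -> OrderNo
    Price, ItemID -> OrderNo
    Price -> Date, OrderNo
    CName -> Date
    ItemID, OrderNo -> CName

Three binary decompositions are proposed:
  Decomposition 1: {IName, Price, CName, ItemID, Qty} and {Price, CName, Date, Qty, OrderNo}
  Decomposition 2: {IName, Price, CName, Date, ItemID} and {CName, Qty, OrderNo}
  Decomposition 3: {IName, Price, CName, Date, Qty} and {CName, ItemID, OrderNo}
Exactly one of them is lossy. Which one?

Decomposition 2

Decomposition 1: common = {Price, CName, Qty}, closure = {Price, CName, Date, ItemID, Qty, OrderNo} → lossless.
Decomposition 2: common = {CName}, closure = {CName, Date, ItemID, OrderNo} → lossy.
Decomposition 3: common = {CName}, closure = {CName, Date, ItemID, OrderNo} → lossless.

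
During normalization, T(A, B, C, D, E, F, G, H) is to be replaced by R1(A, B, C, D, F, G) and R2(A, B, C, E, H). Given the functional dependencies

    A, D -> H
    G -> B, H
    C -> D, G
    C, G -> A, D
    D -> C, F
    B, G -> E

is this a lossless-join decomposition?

Common attributes: R1 ∩ R2 = {A, B, C}.
Closure of {A, B, C}: C → D, G applies, adding D, G; D → C, F applies, adding F; B, G → E applies, adding E; A, D → H applies, adding H. So (A, B, C)⁺ = {A, B, C, D, E, F, G, H}.
This closure contains every attribute of R1, so R1 ∩ R2 → R1. The join is lossless.

Yes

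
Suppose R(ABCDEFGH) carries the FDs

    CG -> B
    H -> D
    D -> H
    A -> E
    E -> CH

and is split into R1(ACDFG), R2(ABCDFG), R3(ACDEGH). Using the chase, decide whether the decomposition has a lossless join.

Chase test. Columns are ABCDEFGH; row i has aⱼ where attribute j ∈ Ri, else bᵢⱼ.
Initial tableau (one row per fragment):
  row 1: a1 b12 a3 a4 b15 a6 a7 b18
  row 2: a1 a2 a3 a4 b25 a6 a7 b28
  row 3: a1 b32 a3 a4 a5 b36 a7 a8
Rows 1 and 2 agree on CG; apply CG→B and equate their B entries.
Rows 1 and 3 agree on CG; apply CG→B and equate their B entries.
Rows 1 and 2 agree on D; apply D→H and equate their H entries.
Rows 1 and 3 agree on D; apply D→H and equate their H entries.
Rows 1 and 2 agree on A; apply A→E and equate their E entries.
Rows 1 and 3 agree on A; apply A→E and equate their E entries.
Row 1 is now all distinguished symbols — the join is lossless.

Yes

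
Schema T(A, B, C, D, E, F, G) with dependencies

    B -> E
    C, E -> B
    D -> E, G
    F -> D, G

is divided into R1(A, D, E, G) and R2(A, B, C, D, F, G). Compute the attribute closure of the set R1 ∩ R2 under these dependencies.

A, D, E, G

R1 ∩ R2 = {A, D, G}.
D → E, G applies, adding E
Closure: {A, D, E, G}.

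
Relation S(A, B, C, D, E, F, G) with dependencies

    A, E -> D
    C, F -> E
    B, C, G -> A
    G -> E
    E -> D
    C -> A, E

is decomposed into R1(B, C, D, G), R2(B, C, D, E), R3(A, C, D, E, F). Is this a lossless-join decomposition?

Chase test. Columns are A, B, C, D, E, F, G; row i has aⱼ where attribute j ∈ Ri, else bᵢⱼ.
Initial tableau (one row per fragment):
  row 1: b11 a2 a3 a4 b15 b16 a7
  row 2: b21 a2 a3 a4 a5 b26 b27
  row 3: a1 b32 a3 a4 a5 a6 b37
Rows 1 and 2 agree on C; apply C→A, E and equate their A, E entries.
Rows 1 and 3 agree on C; apply C→A, E and equate their A, E entries.
No row becomes fully distinguished — the join is lossy.

No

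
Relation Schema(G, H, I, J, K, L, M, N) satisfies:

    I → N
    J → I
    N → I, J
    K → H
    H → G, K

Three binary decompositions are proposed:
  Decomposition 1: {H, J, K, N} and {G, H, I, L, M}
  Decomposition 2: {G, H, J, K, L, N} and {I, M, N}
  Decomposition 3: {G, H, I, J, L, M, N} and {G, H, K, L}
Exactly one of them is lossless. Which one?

Decomposition 3

Decomposition 1: common = {H}, closure = {G, H, K} → lossy.
Decomposition 2: common = {N}, closure = {I, J, N} → lossy.
Decomposition 3: common = {G, H, L}, closure = {G, H, K, L} → lossless.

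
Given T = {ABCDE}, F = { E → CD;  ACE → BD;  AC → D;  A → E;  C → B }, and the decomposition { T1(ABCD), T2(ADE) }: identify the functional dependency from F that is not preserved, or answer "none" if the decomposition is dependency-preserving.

Check E → CD: no single fragment contains all of {CDE}, and the restricted closure of {E} across the fragments never reaches {CD}.
ACE → BD is preserved.
AC → D is preserved.
A → E is preserved.
C → B is preserved.

E → CD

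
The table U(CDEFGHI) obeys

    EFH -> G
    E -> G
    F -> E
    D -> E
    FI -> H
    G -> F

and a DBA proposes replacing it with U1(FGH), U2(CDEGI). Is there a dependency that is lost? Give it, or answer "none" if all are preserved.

FI -> H

Check FI → H: no single fragment contains all of {FHI}, and the restricted closure of {FI} across the fragments never reaches {H}.
EFH → G is preserved.
E → G is preserved.
F → E is preserved.
D → E is preserved.
G → F is preserved.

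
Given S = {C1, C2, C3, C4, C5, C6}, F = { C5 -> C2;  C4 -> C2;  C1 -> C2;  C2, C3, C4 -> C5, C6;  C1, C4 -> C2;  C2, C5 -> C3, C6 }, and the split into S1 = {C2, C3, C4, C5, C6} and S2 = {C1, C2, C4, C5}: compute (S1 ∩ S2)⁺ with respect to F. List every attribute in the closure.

S1 ∩ S2 = {C2, C4, C5}.
C2, C5 → C3, C6 applies, adding C3, C6
Closure: {C2, C3, C4, C5, C6}.

C2, C3, C4, C5, C6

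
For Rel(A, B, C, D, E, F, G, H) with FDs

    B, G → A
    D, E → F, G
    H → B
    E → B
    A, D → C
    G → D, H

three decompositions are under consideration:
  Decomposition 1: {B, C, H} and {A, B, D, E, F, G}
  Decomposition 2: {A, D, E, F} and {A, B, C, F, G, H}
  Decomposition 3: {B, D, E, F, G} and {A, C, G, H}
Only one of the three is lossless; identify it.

Decomposition 3

Decomposition 1: common = {B}, closure = {B} → lossy.
Decomposition 2: common = {A, F}, closure = {A, F} → lossy.
Decomposition 3: common = {G}, closure = {A, B, C, D, G, H} → lossless.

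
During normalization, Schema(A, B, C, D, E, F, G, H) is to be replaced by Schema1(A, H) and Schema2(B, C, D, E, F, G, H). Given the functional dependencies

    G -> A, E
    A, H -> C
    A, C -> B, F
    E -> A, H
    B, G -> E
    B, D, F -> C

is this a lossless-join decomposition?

No

Common attributes: Schema1 ∩ Schema2 = {H}.
No dependency enlarges {H}, so (H)⁺ = {H}.
The closure contains neither all of Schema1 = {A, H} nor all of Schema2 = {B, C, D, E, F, G, H}, so the common attributes are not a superkey of either fragment. The join is lossy.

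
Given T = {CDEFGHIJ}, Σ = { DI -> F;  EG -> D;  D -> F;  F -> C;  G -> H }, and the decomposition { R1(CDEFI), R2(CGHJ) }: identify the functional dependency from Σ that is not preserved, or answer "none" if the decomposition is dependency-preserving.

EG -> D

Check EG → D: no single fragment contains all of {DEG}, and the restricted closure of {EG} across the fragments never reaches {D}.
DI → F is preserved.
D → F is preserved.
F → C is preserved.
G → H is preserved.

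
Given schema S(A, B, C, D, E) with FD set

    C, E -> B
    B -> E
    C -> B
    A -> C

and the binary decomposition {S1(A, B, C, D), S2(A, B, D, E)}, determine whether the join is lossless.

Yes

Common attributes: S1 ∩ S2 = {A, B, D}.
Closure of {A, B, D}: B → E applies, adding E; A → C applies, adding C. So (A, B, D)⁺ = {A, B, C, D, E}.
This closure contains every attribute of S1, so S1 ∩ S2 → S1. The join is lossless.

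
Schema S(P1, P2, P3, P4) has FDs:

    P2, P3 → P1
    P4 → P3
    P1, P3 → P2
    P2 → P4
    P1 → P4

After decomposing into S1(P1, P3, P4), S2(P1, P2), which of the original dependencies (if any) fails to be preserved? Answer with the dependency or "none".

P2, P3 → P1: restricted closure across fragments reaches P1.
P4 → P3 lies within S1.
P1, P3 → P2: restricted closure across fragments reaches P2.
P2 → P4: restricted closure across fragments reaches P4.
P1 → P4 lies within S1.
Every dependency is enforceable on the fragments, so the decomposition is dependency-preserving.

none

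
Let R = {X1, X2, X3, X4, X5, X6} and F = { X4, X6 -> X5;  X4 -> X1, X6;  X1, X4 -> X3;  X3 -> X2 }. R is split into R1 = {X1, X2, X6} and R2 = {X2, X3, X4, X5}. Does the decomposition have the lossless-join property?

No

Common attributes: R1 ∩ R2 = {X2}.
No dependency enlarges {X2}, so (X2)⁺ = {X2}.
The closure contains neither all of R1 = {X1, X2, X6} nor all of R2 = {X2, X3, X4, X5}, so the common attributes are not a superkey of either fragment. The join is lossy.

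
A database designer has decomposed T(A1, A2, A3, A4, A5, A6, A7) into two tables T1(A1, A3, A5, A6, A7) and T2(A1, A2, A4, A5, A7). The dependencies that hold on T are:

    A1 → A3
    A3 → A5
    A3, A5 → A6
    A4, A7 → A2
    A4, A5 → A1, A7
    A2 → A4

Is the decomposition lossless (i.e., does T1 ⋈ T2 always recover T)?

Common attributes: T1 ∩ T2 = {A1, A5, A7}.
Closure of {A1, A5, A7}: A1 → A3 applies, adding A3; A3, A5 → A6 applies, adding A6. So (A1, A5, A7)⁺ = {A1, A3, A5, A6, A7}.
This closure contains every attribute of T1, so T1 ∩ T2 → T1. The join is lossless.

Yes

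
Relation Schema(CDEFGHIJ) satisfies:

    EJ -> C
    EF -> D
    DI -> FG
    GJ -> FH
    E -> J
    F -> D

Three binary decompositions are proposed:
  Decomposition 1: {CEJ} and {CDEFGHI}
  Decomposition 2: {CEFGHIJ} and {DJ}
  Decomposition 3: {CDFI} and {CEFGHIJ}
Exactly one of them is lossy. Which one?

Decomposition 2

Decomposition 1: common = {CE}, closure = {CEJ} → lossless.
Decomposition 2: common = {J}, closure = {J} → lossy.
Decomposition 3: common = {CFI}, closure = {CDFGI} → lossless.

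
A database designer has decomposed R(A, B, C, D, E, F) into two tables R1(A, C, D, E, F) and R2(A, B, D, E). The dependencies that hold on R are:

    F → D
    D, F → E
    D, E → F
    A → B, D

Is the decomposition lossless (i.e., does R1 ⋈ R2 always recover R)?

Common attributes: R1 ∩ R2 = {A, D, E}.
Closure of {A, D, E}: D, E → F applies, adding F; A → B, D applies, adding B. So (A, D, E)⁺ = {A, B, D, E, F}.
This closure contains every attribute of R2, so R1 ∩ R2 → R2. The join is lossless.

Yes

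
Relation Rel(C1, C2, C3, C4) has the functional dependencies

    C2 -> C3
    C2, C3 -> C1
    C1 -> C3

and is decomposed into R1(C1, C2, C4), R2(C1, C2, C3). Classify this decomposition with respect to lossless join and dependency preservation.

Lossless test: (C1, C2)⁺ = {C1, C2, C3}, which contains all of one fragment — lossless.
Dependency preservation: every FD's attributes lie within a single fragment, so each can be enforced locally — preserved.

lossless and dependency-preserving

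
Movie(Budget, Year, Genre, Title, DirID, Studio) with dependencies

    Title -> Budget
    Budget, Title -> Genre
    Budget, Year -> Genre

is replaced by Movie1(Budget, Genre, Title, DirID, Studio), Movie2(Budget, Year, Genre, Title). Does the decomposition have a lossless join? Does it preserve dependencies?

lossy but dependency-preserving

Lossless test: (Budget, Genre, Title)⁺ = {Budget, Genre, Title}, which is a superkey of neither fragment — lossy.
Dependency preservation: every FD's attributes lie within a single fragment, so each can be enforced locally — preserved.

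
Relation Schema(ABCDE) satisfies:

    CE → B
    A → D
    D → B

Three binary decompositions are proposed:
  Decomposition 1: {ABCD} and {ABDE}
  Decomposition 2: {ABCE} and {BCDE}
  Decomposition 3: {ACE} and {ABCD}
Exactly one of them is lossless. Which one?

Decomposition 1: common = {ABD}, closure = {ABD} → lossy.
Decomposition 2: common = {BCE}, closure = {BCE} → lossy.
Decomposition 3: common = {AC}, closure = {ABCD} → lossless.

Decomposition 3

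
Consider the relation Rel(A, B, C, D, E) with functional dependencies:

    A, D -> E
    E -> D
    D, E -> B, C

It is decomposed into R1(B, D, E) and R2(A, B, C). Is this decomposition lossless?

No

Common attributes: R1 ∩ R2 = {B}.
No dependency enlarges {B}, so (B)⁺ = {B}.
The closure contains neither all of R1 = {B, D, E} nor all of R2 = {A, B, C}, so the common attributes are not a superkey of either fragment. The join is lossy.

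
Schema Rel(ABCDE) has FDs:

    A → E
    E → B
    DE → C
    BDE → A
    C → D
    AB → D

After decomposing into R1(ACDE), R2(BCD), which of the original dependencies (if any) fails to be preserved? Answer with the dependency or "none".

E → B

Check E → B: no single fragment contains all of {BE}, and the restricted closure of {E} across the fragments never reaches {B}.
A → E is preserved.
DE → C is preserved.
BDE → A is preserved.
C → D is preserved.
AB → D is preserved.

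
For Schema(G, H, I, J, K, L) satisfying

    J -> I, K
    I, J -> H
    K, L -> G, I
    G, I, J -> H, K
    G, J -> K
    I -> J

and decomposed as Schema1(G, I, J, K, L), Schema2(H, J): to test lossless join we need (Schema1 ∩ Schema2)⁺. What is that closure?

Schema1 ∩ Schema2 = {J}.
J → I, K applies, adding I, K
I, J → H applies, adding H
Closure: {H, I, J, K}.

H, I, J, K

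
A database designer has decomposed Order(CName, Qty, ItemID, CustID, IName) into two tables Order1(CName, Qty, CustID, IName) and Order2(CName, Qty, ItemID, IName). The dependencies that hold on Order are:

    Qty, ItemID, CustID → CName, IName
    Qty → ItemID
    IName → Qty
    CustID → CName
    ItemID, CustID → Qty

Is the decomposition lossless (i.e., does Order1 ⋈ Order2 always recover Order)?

Yes

Common attributes: Order1 ∩ Order2 = {CName, Qty, IName}.
Closure of {CName, Qty, IName}: Qty → ItemID applies, adding ItemID. So (CName, Qty, IName)⁺ = {CName, Qty, ItemID, IName}.
This closure contains every attribute of Order2, so Order1 ∩ Order2 → Order2. The join is lossless.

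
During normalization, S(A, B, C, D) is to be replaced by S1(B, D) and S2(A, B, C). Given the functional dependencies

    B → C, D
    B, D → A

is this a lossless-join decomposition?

Yes

Common attributes: S1 ∩ S2 = {B}.
Closure of {B}: B → C, D applies, adding C, D; B, D → A applies, adding A. So (B)⁺ = {A, B, C, D}.
This closure contains every attribute of S1, so S1 ∩ S2 → S1. The join is lossless.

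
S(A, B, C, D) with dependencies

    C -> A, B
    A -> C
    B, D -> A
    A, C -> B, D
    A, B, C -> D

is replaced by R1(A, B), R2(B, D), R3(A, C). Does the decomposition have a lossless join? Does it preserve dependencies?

Lossless test (chase): Rows 1 and 3 agree on A; apply A→C and equate their C entries. Rows 1 and 3 agree on A, C; apply A, C→B, D and equate their B, D entries. No row becomes fully distinguished — the join is lossy.
Dependency preservation: the restricted closure of {B, D} across the fragments never reaches {A}, so B, D → A cannot be enforced without a join — not preserved.

lossy and not dependency-preserving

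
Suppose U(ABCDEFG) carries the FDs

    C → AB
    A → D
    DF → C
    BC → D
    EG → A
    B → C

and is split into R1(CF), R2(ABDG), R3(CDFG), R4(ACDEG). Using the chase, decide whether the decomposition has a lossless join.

No

Chase test. Columns are ABCDEFG; row i has aⱼ where attribute j ∈ Ri, else bᵢⱼ.
Initial tableau (one row per fragment):
  row 1: b11 b12 a3 b14 b15 a6 b17
  row 2: a1 a2 b23 a4 b25 b26 a7
  row 3: b31 b32 a3 a4 b35 a6 a7
  row 4: a1 b42 a3 a4 a5 b46 a7
Rows 1 and 3 agree on C; apply C→AB and equate their AB entries.
Rows 1 and 4 agree on C; apply C→AB and equate their AB entries.
Rows 1 and 2 agree on A; apply A→D and equate their D entries.
No row becomes fully distinguished — the join is lossy.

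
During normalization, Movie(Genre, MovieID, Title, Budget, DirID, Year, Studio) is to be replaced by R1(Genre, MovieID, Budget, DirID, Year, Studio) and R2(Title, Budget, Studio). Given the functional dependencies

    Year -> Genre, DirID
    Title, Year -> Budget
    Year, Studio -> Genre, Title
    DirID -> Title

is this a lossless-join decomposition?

No

Common attributes: R1 ∩ R2 = {Budget, Studio}.
No dependency enlarges {Budget, Studio}, so (Budget, Studio)⁺ = {Budget, Studio}.
The closure contains neither all of R1 = {Genre, MovieID, Budget, DirID, Year, Studio} nor all of R2 = {Title, Budget, Studio}, so the common attributes are not a superkey of either fragment. The join is lossy.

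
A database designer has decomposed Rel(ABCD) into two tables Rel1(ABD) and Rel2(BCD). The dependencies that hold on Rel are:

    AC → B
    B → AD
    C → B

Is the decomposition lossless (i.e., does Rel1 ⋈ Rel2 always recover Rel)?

Yes

Common attributes: Rel1 ∩ Rel2 = {BD}.
Closure of {BD}: B → AD applies, adding A. So (BD)⁺ = {ABD}.
This closure contains every attribute of Rel1, so Rel1 ∩ Rel2 → Rel1. The join is lossless.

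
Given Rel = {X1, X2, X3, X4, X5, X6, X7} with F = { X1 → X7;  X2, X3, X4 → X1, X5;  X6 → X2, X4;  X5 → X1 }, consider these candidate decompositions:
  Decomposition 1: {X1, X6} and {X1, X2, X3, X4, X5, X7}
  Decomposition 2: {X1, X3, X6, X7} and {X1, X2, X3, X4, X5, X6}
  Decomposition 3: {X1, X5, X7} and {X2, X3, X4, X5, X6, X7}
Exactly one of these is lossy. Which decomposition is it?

Decomposition 1

Decomposition 1: common = {X1}, closure = {X1, X7} → lossy.
Decomposition 2: common = {X1, X3, X6}, closure = {X1, X2, X3, X4, X5, X6, X7} → lossless.
Decomposition 3: common = {X5, X7}, closure = {X1, X5, X7} → lossless.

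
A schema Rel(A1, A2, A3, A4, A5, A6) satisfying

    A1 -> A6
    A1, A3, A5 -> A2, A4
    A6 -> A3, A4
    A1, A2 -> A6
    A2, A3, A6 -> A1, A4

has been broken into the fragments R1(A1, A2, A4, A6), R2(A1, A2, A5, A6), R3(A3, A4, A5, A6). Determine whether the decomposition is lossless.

Chase test. Columns are A1, A2, A3, A4, A5, A6; row i has aⱼ where attribute j ∈ Ri, else bᵢⱼ.
Initial tableau (one row per fragment):
  row 1: a1 a2 b13 a4 b15 a6
  row 2: a1 a2 b23 b24 a5 a6
  row 3: b31 b32 a3 a4 a5 a6
Rows 1 and 2 agree on A6; apply A6→A3, A4 and equate their A3, A4 entries.
Rows 1 and 3 agree on A6; apply A6→A3, A4 and equate their A3, A4 entries.
Row 2 is now all distinguished symbols — the join is lossless.

Yes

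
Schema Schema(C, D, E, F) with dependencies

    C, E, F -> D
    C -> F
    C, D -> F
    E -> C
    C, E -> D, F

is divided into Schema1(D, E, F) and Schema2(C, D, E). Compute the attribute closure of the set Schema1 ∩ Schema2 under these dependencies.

C, D, E, F

Schema1 ∩ Schema2 = {D, E}.
E → C applies, adding C
C, E → D, F applies, adding F
Closure: {C, D, E, F}.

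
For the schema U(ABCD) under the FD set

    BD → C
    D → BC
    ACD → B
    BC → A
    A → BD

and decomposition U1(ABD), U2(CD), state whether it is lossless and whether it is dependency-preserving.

lossless but not dependency-preserving

Lossless test: (D)⁺ = {ABCD}, which contains all of one fragment — lossless.
Dependency preservation: the restricted closure of {BC} across the fragments never reaches {A}, so BC → A cannot be enforced without a join — not preserved.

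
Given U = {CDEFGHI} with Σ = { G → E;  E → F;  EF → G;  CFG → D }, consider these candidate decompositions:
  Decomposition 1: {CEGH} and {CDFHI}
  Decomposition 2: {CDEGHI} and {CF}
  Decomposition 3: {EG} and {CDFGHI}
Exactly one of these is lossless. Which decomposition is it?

Decomposition 1: common = {CH}, closure = {CH} → lossy.
Decomposition 2: common = {C}, closure = {C} → lossy.
Decomposition 3: common = {G}, closure = {EFG} → lossless.

Decomposition 3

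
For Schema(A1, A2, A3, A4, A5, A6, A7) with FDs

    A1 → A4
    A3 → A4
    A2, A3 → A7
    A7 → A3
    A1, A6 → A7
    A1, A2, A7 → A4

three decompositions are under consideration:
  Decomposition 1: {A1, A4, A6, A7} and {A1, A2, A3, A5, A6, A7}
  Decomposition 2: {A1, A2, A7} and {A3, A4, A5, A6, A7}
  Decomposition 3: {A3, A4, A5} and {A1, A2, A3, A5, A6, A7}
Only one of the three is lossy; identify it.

Decomposition 2

Decomposition 1: common = {A1, A6, A7}, closure = {A1, A3, A4, A6, A7} → lossless.
Decomposition 2: common = {A7}, closure = {A3, A4, A7} → lossy.
Decomposition 3: common = {A3, A5}, closure = {A3, A4, A5} → lossless.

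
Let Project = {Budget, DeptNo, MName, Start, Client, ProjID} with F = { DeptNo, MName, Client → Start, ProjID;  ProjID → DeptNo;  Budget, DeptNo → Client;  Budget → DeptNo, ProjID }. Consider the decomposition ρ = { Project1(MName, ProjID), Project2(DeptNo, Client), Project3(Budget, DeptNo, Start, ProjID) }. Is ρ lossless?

Chase test. Columns are Budget, DeptNo, MName, Start, Client, ProjID; row i has aⱼ where attribute j ∈ Projecti, else bᵢⱼ.
Initial tableau (one row per fragment):
  row 1: b11 b12 a3 b14 b15 a6
  row 2: b21 a2 b23 b24 a5 b26
  row 3: a1 a2 b33 a4 b35 a6
Rows 1 and 3 agree on ProjID; apply ProjID→DeptNo and equate their DeptNo entries.
No row becomes fully distinguished — the join is lossy.

No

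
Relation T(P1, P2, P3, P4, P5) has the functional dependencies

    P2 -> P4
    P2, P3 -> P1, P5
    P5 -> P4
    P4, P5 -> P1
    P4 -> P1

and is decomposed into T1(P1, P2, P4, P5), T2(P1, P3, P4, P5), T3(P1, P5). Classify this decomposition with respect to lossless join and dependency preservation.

Lossless test (chase): Rows 1 and 3 agree on P5; apply P5→P4 and equate their P4 entries. No row becomes fully distinguished — the join is lossy.
Dependency preservation: the restricted closure of {P2, P3} across the fragments never reaches {P1, P5}, so P2, P3 → P1, P5 cannot be enforced without a join — not preserved.

lossy and not dependency-preserving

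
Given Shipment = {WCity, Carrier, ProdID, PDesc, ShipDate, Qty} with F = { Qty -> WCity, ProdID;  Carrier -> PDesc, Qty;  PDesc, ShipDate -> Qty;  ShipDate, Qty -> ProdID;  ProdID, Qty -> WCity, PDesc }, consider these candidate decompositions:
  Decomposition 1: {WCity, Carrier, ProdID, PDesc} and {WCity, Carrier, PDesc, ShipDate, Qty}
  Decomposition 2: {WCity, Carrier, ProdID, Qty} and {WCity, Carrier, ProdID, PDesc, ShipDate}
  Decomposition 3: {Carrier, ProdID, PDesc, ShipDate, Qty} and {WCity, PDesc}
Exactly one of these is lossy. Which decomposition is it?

Decomposition 1: common = {WCity, Carrier, PDesc}, closure = {WCity, Carrier, ProdID, PDesc, Qty} → lossless.
Decomposition 2: common = {WCity, Carrier, ProdID}, closure = {WCity, Carrier, ProdID, PDesc, Qty} → lossless.
Decomposition 3: common = {PDesc}, closure = {PDesc} → lossy.

Decomposition 3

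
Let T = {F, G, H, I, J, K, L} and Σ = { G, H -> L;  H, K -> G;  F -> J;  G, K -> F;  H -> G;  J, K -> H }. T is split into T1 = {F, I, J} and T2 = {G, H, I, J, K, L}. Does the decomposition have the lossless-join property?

Common attributes: T1 ∩ T2 = {I, J}.
No dependency enlarges {I, J}, so (I, J)⁺ = {I, J}.
The closure contains neither all of T1 = {F, I, J} nor all of T2 = {G, H, I, J, K, L}, so the common attributes are not a superkey of either fragment. The join is lossy.

No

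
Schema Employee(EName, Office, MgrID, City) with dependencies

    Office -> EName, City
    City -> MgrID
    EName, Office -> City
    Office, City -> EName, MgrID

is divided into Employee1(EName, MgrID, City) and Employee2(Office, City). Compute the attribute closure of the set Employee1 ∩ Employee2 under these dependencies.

MgrID, City

Employee1 ∩ Employee2 = {City}.
City → MgrID applies, adding MgrID
Closure: {MgrID, City}.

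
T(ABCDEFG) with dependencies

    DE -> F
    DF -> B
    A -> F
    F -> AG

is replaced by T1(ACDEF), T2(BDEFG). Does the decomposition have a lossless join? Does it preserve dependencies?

lossless and dependency-preserving

Lossless test: (DEF)⁺ = {ABDEFG}, which contains all of one fragment — lossless.
Dependency preservation: F → AG is not contained in any single fragment, but the restricted closure of its left-hand side across the fragments still reaches the right-hand side; the remaining FDs each lie inside some fragment. All dependencies are preserved.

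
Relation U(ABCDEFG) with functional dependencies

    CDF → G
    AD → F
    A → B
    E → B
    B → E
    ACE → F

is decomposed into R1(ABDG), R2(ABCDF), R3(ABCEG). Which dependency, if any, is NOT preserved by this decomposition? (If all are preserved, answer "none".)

CDF → G

Check CDF → G: no single fragment contains all of {CDFG}, and the restricted closure of {CDF} across the fragments never reaches {G}.
AD → F is preserved.
A → B is preserved.
E → B is preserved.
B → E is preserved.
ACE → F is preserved.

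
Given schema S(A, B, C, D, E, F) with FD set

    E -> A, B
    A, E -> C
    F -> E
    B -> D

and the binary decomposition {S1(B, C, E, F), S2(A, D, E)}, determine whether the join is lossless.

Common attributes: S1 ∩ S2 = {E}.
Closure of {E}: E → A, B applies, adding A, B; A, E → C applies, adding C; B → D applies, adding D. So (E)⁺ = {A, B, C, D, E}.
This closure contains every attribute of S2, so S1 ∩ S2 → S2. The join is lossless.

Yes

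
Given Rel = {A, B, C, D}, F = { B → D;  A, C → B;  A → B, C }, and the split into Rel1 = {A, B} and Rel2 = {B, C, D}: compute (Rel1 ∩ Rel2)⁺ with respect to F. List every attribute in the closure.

Rel1 ∩ Rel2 = {B}.
B → D applies, adding D
Closure: {B, D}.

B, D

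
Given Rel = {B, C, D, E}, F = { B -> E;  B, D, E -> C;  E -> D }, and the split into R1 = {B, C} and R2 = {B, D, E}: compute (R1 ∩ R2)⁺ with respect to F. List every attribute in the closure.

B, C, D, E

R1 ∩ R2 = {B}.
B → E applies, adding E
E → D applies, adding D
B, D, E → C applies, adding C
Closure: {B, C, D, E}.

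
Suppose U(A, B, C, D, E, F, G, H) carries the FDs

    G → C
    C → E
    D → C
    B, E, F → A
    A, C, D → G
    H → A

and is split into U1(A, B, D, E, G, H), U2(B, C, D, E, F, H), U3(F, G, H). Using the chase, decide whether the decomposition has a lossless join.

Yes

Chase test. Columns are A, B, C, D, E, F, G, H; row i has aⱼ where attribute j ∈ Ui, else bᵢⱼ.
Initial tableau (one row per fragment):
  row 1: a1 a2 b13 a4 a5 b16 a7 a8
  row 2: b21 a2 a3 a4 a5 a6 b27 a8
  row 3: b31 b32 b33 b34 b35 a6 a7 a8
Rows 1 and 3 agree on G; apply G→C and equate their C entries.
Rows 1 and 3 agree on C; apply C→E and equate their E entries.
Rows 1 and 2 agree on D; apply D→C and equate their C entries.
Rows 1 and 2 agree on H; apply H→A and equate their A entries.
Rows 1 and 3 agree on H; apply H→A and equate their A entries.
Rows 1 and 2 agree on A, C, D; apply A, C, D→G and equate their G entries.
Row 2 is now all distinguished symbols — the join is lossless.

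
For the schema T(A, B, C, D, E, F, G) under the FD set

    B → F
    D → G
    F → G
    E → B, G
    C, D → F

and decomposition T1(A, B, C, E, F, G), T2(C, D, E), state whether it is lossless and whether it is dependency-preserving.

Lossless test: (C, E)⁺ = {B, C, E, F, G}, which is a superkey of neither fragment — lossy.
Dependency preservation: the restricted closure of {D} across the fragments never reaches {G}, so D → G cannot be enforced without a join — not preserved.

lossy and not dependency-preserving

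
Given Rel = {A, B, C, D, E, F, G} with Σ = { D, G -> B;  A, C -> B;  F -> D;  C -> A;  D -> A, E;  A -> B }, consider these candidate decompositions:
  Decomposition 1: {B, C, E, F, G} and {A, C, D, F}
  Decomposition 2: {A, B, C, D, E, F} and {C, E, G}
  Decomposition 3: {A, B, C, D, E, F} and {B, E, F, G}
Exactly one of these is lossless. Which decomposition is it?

Decomposition 1

Decomposition 1: common = {C, F}, closure = {A, B, C, D, E, F} → lossless.
Decomposition 2: common = {C, E}, closure = {A, B, C, E} → lossy.
Decomposition 3: common = {B, E, F}, closure = {A, B, D, E, F} → lossy.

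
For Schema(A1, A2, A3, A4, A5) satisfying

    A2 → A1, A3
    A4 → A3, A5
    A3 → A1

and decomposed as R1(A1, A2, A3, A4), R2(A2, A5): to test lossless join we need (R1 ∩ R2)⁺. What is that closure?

A1, A2, A3

R1 ∩ R2 = {A2}.
A2 → A1, A3 applies, adding A1, A3
Closure: {A1, A2, A3}.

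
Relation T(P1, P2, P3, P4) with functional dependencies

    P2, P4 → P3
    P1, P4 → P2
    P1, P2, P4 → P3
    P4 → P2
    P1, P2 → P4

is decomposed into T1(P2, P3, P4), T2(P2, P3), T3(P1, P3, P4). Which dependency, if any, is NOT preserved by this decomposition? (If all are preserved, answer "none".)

P1, P2 → P4

Check P1, P2 → P4: no single fragment contains all of {P1, P2, P4}, and the restricted closure of {P1, P2} across the fragments never reaches {P4}.
P2, P4 → P3 is preserved.
P1, P4 → P2 is preserved.
P1, P2, P4 → P3 is preserved.
P4 → P2 is preserved.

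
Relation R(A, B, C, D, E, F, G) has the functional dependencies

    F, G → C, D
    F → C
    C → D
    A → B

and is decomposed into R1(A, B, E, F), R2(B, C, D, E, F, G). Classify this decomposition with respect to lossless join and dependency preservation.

lossy but dependency-preserving

Lossless test: (B, E, F)⁺ = {B, C, D, E, F}, which is a superkey of neither fragment — lossy.
Dependency preservation: every FD's attributes lie within a single fragment, so each can be enforced locally — preserved.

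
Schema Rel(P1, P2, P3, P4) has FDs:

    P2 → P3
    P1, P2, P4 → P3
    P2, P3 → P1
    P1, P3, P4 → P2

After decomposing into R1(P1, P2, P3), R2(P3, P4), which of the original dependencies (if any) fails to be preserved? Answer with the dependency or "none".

P1, P3, P4 → P2

Check P1, P3, P4 → P2: no single fragment contains all of {P1, P2, P3, P4}, and the restricted closure of {P1, P3, P4} across the fragments never reaches {P2}.
P2 → P3 is preserved.
P1, P2, P4 → P3 is preserved.
P2, P3 → P1 is preserved.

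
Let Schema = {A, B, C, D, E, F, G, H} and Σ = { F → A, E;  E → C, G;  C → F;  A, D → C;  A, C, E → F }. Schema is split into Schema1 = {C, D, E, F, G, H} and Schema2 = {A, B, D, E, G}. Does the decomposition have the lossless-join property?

Common attributes: Schema1 ∩ Schema2 = {D, E, G}.
Closure of {D, E, G}: E → C, G applies, adding C; C → F applies, adding F; F → A, E applies, adding A. So (D, E, G)⁺ = {A, C, D, E, F, G}.
The closure contains neither all of Schema1 = {C, D, E, F, G, H} nor all of Schema2 = {A, B, D, E, G}, so the common attributes are not a superkey of either fragment. The join is lossy.

No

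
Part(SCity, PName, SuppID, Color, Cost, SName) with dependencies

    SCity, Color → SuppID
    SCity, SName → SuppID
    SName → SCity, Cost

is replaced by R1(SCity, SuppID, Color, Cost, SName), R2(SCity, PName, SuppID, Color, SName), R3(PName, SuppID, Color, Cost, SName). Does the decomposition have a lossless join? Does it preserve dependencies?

lossless and dependency-preserving

Lossless test (chase): Rows 1 and 2 agree on SName; apply SName→SCity, Cost and equate their SCity, Cost entries. Rows 1 and 3 agree on SName; apply SName→SCity, Cost and equate their SCity, Cost entries. Row 2 is now all distinguished symbols — the join is lossless.
Dependency preservation: every FD's attributes lie within a single fragment, so each can be enforced locally — preserved.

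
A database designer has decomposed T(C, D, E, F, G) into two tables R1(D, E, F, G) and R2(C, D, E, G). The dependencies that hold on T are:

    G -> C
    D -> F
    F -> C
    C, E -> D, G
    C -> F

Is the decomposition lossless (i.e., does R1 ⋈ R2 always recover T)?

Yes

Common attributes: R1 ∩ R2 = {D, E, G}.
Closure of {D, E, G}: G → C applies, adding C; D → F applies, adding F. So (D, E, G)⁺ = {C, D, E, F, G}.
This closure contains every attribute of R1, so R1 ∩ R2 → R1. The join is lossless.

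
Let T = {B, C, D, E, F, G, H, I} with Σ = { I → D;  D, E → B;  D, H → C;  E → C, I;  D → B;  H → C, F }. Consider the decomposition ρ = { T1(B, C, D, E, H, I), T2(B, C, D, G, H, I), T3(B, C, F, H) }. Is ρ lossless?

No

Chase test. Columns are B, C, D, E, F, G, H, I; row i has aⱼ where attribute j ∈ Ti, else bᵢⱼ.
Initial tableau (one row per fragment):
  row 1: a1 a2 a3 a4 b15 b16 a7 a8
  row 2: a1 a2 a3 b24 b25 a6 a7 a8
  row 3: a1 a2 b33 b34 a5 b36 a7 b38
Rows 1 and 2 agree on H; apply H→C, F and equate their C, F entries.
Rows 1 and 3 agree on H; apply H→C, F and equate their C, F entries.
No row becomes fully distinguished — the join is lossy.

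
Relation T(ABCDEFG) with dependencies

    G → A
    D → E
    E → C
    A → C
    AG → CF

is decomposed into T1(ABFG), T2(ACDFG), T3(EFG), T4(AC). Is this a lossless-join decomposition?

No

Chase test. Columns are ABCDEFG; row i has aⱼ where attribute j ∈ Ti, else bᵢⱼ.
Initial tableau (one row per fragment):
  row 1: a1 a2 b13 b14 b15 a6 a7
  row 2: a1 b22 a3 a4 b25 a6 a7
  row 3: b31 b32 b33 b34 a5 a6 a7
  row 4: a1 b42 a3 b44 b45 b46 b47
Rows 1 and 3 agree on G; apply G→A and equate their A entries.
Rows 1 and 2 agree on A; apply A→C and equate their C entries.
Rows 1 and 3 agree on A; apply A→C and equate their C entries.
No row becomes fully distinguished — the join is lossy.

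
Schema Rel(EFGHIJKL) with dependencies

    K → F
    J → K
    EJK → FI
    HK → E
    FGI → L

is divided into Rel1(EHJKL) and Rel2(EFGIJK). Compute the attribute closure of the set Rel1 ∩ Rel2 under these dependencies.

Rel1 ∩ Rel2 = {EJK}.
K → F applies, adding F
EJK → FI applies, adding I
Closure: {EFIJK}.

EFIJK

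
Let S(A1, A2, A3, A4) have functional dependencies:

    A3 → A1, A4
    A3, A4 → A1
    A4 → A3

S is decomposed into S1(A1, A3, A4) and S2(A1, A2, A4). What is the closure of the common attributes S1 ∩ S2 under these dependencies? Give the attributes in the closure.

S1 ∩ S2 = {A1, A4}.
A4 → A3 applies, adding A3
Closure: {A1, A3, A4}.

A1, A3, A4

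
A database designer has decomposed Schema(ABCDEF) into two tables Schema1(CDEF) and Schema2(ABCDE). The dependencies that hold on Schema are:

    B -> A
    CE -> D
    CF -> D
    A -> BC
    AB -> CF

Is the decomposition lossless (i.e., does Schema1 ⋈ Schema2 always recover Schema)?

Common attributes: Schema1 ∩ Schema2 = {CDE}.
No dependency enlarges {CDE}, so (CDE)⁺ = {CDE}.
The closure contains neither all of Schema1 = {CDEF} nor all of Schema2 = {ABCDE}, so the common attributes are not a superkey of either fragment. The join is lossy.

No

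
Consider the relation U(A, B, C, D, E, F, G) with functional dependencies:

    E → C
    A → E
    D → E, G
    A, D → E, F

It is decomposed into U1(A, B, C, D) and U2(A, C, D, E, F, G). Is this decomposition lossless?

Yes

Common attributes: U1 ∩ U2 = {A, C, D}.
Closure of {A, C, D}: A → E applies, adding E; D → E, G applies, adding G; A, D → E, F applies, adding F. So (A, C, D)⁺ = {A, C, D, E, F, G}.
This closure contains every attribute of U2, so U1 ∩ U2 → U2. The join is lossless.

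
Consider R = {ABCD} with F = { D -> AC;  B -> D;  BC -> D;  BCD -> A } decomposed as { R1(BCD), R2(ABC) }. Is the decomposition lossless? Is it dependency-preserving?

lossless but not dependency-preserving

Lossless test: (BC)⁺ = {ABCD}, which contains all of one fragment — lossless.
Dependency preservation: the restricted closure of {D} across the fragments never reaches {AC}, so D → AC cannot be enforced without a join — not preserved.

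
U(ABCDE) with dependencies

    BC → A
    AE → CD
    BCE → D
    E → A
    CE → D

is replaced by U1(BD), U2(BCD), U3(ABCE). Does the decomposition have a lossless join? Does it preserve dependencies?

lossy and not dependency-preserving

Lossless test (chase): Rows 2 and 3 agree on BC; apply BC→A and equate their A entries. No row becomes fully distinguished — the join is lossy.
Dependency preservation: the restricted closure of {AE} across the fragments never reaches {CD}, so AE → CD cannot be enforced without a join — not preserved.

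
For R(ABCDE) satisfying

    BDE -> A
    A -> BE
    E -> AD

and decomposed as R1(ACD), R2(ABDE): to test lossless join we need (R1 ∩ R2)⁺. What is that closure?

ABDE

R1 ∩ R2 = {AD}.
A → BE applies, adding BE
Closure: {ABDE}.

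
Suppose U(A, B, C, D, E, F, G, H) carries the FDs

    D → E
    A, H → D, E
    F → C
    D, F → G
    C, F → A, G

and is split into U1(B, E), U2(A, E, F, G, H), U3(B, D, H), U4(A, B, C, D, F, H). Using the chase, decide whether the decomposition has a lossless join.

Chase test. Columns are A, B, C, D, E, F, G, H; row i has aⱼ where attribute j ∈ Ui, else bᵢⱼ.
Initial tableau (one row per fragment):
  row 1: b11 a2 b13 b14 a5 b16 b17 b18
  row 2: a1 b22 b23 b24 a5 a6 a7 a8
  row 3: b31 a2 b33 a4 b35 b36 b37 a8
  row 4: a1 a2 a3 a4 b45 a6 b47 a8
Rows 3 and 4 agree on D; apply D→E and equate their E entries.
Rows 2 and 4 agree on A, H; apply A, H→D, E and equate their D, E entries.
Rows 2 and 4 agree on F; apply F→C and equate their C entries.
Rows 2 and 4 agree on D, F; apply D, F→G and equate their G entries.
Row 4 is now all distinguished symbols — the join is lossless.

Yes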